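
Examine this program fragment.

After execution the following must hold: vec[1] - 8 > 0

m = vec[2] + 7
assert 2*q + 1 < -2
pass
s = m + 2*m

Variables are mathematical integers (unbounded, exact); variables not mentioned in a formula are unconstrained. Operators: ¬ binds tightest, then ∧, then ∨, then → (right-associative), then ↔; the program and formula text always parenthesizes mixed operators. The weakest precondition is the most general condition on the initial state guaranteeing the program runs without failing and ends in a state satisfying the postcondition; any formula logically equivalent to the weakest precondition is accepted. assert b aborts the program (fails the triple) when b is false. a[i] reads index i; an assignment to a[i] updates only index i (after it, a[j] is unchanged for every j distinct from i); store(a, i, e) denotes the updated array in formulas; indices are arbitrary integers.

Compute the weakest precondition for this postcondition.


Working backward. After the program, the postcondition vec[1] - 8 > 0 must hold; in canonical form it is vec[1] > 8.
Before s := m + 2*m: vec[1] > 8
Before skip: vec[1] > 8
Before assert 2*q + 1 < -2: 2*q < -3 ∧ vec[1] > 8
Before m := vec[2] + 7: 2*q < -3 ∧ vec[1] > 8
Answer: WP = 2*q < -3 ∧ vec[1] > 8


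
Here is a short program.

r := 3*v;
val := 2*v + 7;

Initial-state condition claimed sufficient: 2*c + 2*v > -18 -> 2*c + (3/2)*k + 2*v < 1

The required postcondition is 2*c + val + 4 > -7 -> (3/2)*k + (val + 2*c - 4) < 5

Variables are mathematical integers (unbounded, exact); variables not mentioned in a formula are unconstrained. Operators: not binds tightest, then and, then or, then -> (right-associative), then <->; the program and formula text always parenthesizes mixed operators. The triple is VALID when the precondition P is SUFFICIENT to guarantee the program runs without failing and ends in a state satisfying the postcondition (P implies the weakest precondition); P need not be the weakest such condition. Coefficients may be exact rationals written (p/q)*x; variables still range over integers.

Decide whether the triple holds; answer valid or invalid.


Working backward. After the program, the postcondition 2*c + val + 4 > -7 -> (3/2)*k + (val + 2*c - 4) < 5 must hold; in canonical form it is 2*c + val > -11 -> 2*c + (3/2)*k + val < 9.
Before val := 2*v + 7: 2*c + 2*v > -18 -> 2*c + (3/2)*k + 2*v < 2
Before r := 3*v: 2*c + 2*v > -18 -> 2*c + (3/2)*k + 2*v < 2
The weakest precondition is 2*c + 2*v > -18 -> 2*c + (3/2)*k + 2*v < 2.
Check whether 2*c + 2*v > -18 -> 2*c + (3/2)*k + 2*v < 1 implies it.
Every state satisfying the precondition satisfies the weakest precondition: the implication holds.
Answer: valid


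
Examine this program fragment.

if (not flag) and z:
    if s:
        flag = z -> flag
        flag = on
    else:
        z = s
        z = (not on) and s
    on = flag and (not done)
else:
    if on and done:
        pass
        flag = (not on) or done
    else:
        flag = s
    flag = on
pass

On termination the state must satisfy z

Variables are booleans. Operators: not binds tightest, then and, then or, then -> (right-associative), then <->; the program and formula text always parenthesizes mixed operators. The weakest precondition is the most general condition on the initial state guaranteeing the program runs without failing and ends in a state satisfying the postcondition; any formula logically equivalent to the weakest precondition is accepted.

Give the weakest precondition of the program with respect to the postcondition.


Working backward. After the program, z must hold.
Before skip: z
Then branch requires (s -> z) and ((not s) -> ((not on) and s)); else branch requires ((on and done) -> z) and ((not (on and done)) -> z).
Before the if: (((not flag) and z) -> ((s -> z) and ((not s) -> ((not on) and s)))) and ((not ((not flag) and z)) -> (((on and done) -> z) and ((not (on and done)) -> z)))
Answer: WP = (((not flag) and z) -> ((s -> z) and ((not s) -> ((not on) and s)))) and ((not ((not flag) and z)) -> (((on and done) -> z) and ((not (on and done)) -> z)))


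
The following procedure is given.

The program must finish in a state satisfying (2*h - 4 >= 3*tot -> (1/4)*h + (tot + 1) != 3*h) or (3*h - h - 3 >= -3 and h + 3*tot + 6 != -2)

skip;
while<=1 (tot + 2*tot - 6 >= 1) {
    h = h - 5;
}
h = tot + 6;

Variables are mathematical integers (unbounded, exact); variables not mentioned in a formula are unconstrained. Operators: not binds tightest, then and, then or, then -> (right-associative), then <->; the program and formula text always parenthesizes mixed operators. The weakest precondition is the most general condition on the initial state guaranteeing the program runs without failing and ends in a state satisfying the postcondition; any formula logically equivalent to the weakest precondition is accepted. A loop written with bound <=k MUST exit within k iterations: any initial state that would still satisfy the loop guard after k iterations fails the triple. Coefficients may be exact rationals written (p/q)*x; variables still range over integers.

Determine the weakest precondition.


Working backward. After the program, the postcondition (2*h - 4 >= 3*tot -> (1/4)*h + (tot + 1) != 3*h) or (3*h - h - 3 >= -3 and h + 3*tot + 6 != -2) must hold; in canonical form it is (2*h >= 3*tot + 4 -> tot != (11/4)*h - 1) or (2*h >= 0 and h + 3*tot != -8).
Before h := tot + 6: (tot <= 8 -> (7/4)*tot != -31/2) or (2*tot >= -12 and 4*tot != -14)
Before the loop (bound <=1), unroll the exhaustion recursion (WP_0 = exit-now case; WP_j = one more guarded iteration, up to j = 1):
  WP_0: (not (3*tot >= 7)) and ((tot <= 8 -> (7/4)*tot != -31/2) or (2*tot >= -12 and 4*tot != -14))
  WP_1: (3*tot >= 7 -> ((not (3*tot >= 7)) and ((tot <= 8 -> (7/4)*tot != -31/2) or (2*tot >= -12 and 4*tot != -14)))) and ((not (3*tot >= 7)) -> ((tot <= 8 -> (7/4)*tot != -31/2) or (2*tot >= -12 and 4*tot != -14)))
So before the loop: (3*tot >= 7 -> ((not (3*tot >= 7)) and ((tot <= 8 -> (7/4)*tot != -31/2) or (2*tot >= -12 and 4*tot != -14)))) and ((not (3*tot >= 7)) -> ((tot <= 8 -> (7/4)*tot != -31/2) or (2*tot >= -12 and 4*tot != -14)))
Before skip: (3*tot >= 7 -> ((not (3*tot >= 7)) and ((tot <= 8 -> (7/4)*tot != -31/2) or (2*tot >= -12 and 4*tot != -14)))) and ((not (3*tot >= 7)) -> ((tot <= 8 -> (7/4)*tot != -31/2) or (2*tot >= -12 and 4*tot != -14)))
Answer: WP = (3*tot >= 7 -> ((not (3*tot >= 7)) and ((tot <= 8 -> (7/4)*tot != -31/2) or (2*tot >= -12 and 4*tot != -14)))) and ((not (3*tot >= 7)) -> ((tot <= 8 -> (7/4)*tot != -31/2) or (2*tot >= -12 and 4*tot != -14)))


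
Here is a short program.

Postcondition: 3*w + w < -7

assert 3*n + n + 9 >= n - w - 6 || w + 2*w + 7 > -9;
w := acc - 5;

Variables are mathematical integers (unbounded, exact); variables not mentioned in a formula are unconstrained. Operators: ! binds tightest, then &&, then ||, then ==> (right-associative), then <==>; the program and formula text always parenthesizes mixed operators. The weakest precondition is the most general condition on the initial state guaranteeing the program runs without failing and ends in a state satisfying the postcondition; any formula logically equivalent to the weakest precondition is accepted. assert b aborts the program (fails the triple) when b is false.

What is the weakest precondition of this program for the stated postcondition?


Working backward. After the program, the postcondition 3*w + w < -7 must hold; in canonical form it is 4*w < -7.
Before w := acc - 5: 4*acc < 13
Before assert 3*n + n + 9 >= n - w - 6 || w + 2*w + 7 > -9: (3*n + w >= -15 || 3*w > -16) && 4*acc < 13
Answer: WP = (3*n + w >= -15 || 3*w > -16) && 4*acc < 13


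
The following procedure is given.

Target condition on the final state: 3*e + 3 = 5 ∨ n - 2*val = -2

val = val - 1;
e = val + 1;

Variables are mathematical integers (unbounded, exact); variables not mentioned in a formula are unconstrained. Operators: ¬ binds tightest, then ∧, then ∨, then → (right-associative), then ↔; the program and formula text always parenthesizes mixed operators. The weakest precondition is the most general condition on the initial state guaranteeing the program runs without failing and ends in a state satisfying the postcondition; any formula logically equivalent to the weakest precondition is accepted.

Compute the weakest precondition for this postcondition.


Working backward. After the program, the postcondition 3*e + 3 = 5 ∨ n - 2*val = -2 must hold; in canonical form it is 3*e = 2 ∨ n = 2*val - 2.
Before e := val + 1: 3*val = -1 ∨ n = 2*val - 2
Before val := val - 1: 3*val = 2 ∨ n = 2*val - 4
Answer: WP = 3*val = 2 ∨ n = 2*val - 4


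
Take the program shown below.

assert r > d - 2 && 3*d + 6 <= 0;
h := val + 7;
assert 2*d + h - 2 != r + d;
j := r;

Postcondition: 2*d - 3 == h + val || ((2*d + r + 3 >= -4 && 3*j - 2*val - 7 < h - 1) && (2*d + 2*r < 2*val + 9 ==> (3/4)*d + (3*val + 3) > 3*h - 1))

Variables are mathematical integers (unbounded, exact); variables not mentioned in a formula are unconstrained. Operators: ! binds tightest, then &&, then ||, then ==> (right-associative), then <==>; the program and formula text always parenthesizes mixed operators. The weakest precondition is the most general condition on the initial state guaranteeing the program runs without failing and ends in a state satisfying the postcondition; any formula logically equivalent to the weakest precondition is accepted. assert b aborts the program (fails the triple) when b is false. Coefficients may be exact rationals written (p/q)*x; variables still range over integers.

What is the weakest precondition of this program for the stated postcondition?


Working backward. After the program, the postcondition 2*d - 3 == h + val || ((2*d + r + 3 >= -4 && 3*j - 2*val - 7 < h - 1) && (2*d + 2*r < 2*val + 9 ==> (3/4)*d + (3*val + 3) > 3*h - 1)) must hold; in canonical form it is 2*d == h + val + 3 || (2*d + r >= -7 && 3*j < h + 2*val + 6 && (2*d + 2*r < 2*val + 9 ==> (3/4)*d + 3*val > 3*h - 4)).
Before j := r: 2*d == h + val + 3 || (2*d + r >= -7 && 3*r < h + 2*val + 6 && (2*d + 2*r < 2*val + 9 ==> (3/4)*d + 3*val > 3*h - 4))
Before assert 2*d + h - 2 != r + d: d + h != r + 2 && (2*d == h + val + 3 || (2*d + r >= -7 && 3*r < h + 2*val + 6 && (2*d + 2*r < 2*val + 9 ==> (3/4)*d + 3*val > 3*h - 4)))
Before h := val + 7: d + val != r - 5 && (2*d == 2*val + 10 || (2*d + r >= -7 && 3*r < 3*val + 13 && (2*d + 2*r < 2*val + 9 ==> (3/4)*d > 17)))
Before assert r > d - 2 && 3*d + 6 <= 0: r > d - 2 && 3*d <= -6 && d + val != r - 5 && (2*d == 2*val + 10 || (2*d + r >= -7 && 3*r < 3*val + 13 && (2*d + 2*r < 2*val + 9 ==> (3/4)*d > 17)))
Answer: WP = r > d - 2 && 3*d <= -6 && d + val != r - 5 && (2*d == 2*val + 10 || (2*d + r >= -7 && 3*r < 3*val + 13 && (2*d + 2*r < 2*val + 9 ==> (3/4)*d > 17)))


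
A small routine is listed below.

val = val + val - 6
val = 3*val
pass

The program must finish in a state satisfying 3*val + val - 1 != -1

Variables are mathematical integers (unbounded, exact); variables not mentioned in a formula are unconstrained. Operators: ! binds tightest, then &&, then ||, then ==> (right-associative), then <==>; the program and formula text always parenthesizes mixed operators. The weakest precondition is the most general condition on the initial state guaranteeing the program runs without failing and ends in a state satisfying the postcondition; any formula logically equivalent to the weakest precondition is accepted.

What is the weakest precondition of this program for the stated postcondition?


Working backward. After the program, the postcondition 3*val + val - 1 != -1 must hold; in canonical form it is 4*val != 0.
Before skip: 4*val != 0
Before val := 3*val: 12*val != 0
Before val := val + val - 6: 24*val != 72
Answer: WP = 24*val != 72


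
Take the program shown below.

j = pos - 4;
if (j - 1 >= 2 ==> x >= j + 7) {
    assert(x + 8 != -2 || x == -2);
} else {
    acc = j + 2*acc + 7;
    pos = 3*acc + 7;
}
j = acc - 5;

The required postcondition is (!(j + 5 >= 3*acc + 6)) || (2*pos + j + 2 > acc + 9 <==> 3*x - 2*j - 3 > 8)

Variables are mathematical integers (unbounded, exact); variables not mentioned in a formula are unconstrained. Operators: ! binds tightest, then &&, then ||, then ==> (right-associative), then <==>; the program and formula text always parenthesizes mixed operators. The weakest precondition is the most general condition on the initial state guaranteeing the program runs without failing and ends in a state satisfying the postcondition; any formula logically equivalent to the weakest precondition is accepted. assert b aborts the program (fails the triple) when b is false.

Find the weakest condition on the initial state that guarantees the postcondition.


Working backward. After the program, the postcondition (!(j + 5 >= 3*acc + 6)) || (2*pos + j + 2 > acc + 9 <==> 3*x - 2*j - 3 > 8) must hold; in canonical form it is (!(j >= 3*acc + 1)) || (j + 2*pos > acc + 7 <==> 3*x > 2*j + 11).
Before j := acc - 5: (!(2*acc <= -6)) || (2*pos > 12 <==> 3*x > 2*acc + 1)
Then branch requires (x != -10 || x == -2) && ((!(2*acc <= -6)) || (2*pos > 12 <==> 3*x > 2*acc + 1)); else branch requires (!(4*acc + 2*j <= -20)) || (12*acc + 6*j > -44 <==> 3*x > 4*acc + 2*j + 15).
Before the if: ((j >= 3 ==> x >= j + 7) ==> ((x != -10 || x == -2) && ((!(2*acc <= -6)) || (2*pos > 12 <==> 3*x > 2*acc + 1)))) && ((!(j >= 3 ==> x >= j + 7)) ==> ((!(4*acc + 2*j <= -20)) || (12*acc + 6*j > -44 <==> 3*x > 4*acc + 2*j + 15)))
Before j := pos - 4: ((pos >= 7 ==> x >= pos + 3) ==> ((x != -10 || x == -2) && ((!(2*acc <= -6)) || (2*pos > 12 <==> 3*x > 2*acc + 1)))) && ((!(pos >= 7 ==> x >= pos + 3)) ==> ((!(4*acc + 2*pos <= -12)) || (12*acc + 6*pos > -20 <==> 3*x > 4*acc + 2*pos + 7)))
Answer: WP = ((pos >= 7 ==> x >= pos + 3) ==> ((x != -10 || x == -2) && ((!(2*acc <= -6)) || (2*pos > 12 <==> 3*x > 2*acc + 1)))) && ((!(pos >= 7 ==> x >= pos + 3)) ==> ((!(4*acc + 2*pos <= -12)) || (12*acc + 6*pos > -20 <==> 3*x > 4*acc + 2*pos + 7)))


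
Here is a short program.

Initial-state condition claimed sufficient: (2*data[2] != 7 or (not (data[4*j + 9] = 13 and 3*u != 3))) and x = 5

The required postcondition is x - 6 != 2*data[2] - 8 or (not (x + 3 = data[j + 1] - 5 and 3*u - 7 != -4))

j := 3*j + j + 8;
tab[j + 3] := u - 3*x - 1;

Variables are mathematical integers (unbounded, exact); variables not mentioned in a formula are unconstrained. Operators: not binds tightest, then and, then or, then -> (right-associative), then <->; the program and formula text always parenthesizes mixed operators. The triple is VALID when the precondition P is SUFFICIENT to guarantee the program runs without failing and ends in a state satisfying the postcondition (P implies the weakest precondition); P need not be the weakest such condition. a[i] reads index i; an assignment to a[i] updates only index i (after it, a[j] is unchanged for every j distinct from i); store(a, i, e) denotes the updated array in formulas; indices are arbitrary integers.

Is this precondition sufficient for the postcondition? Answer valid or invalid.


Working backward. After the program, the postcondition x - 6 != 2*data[2] - 8 or (not (x + 3 = data[j + 1] - 5 and 3*u - 7 != -4)) must hold; in canonical form it is x != 2*data[2] - 2 or (not (x = data[j + 1] - 8 and 3*u != 3)).
Before tab[j + 3] := u - 3*x - 1: x != 2*data[2] - 2 or (not (x = data[j + 1] - 8 and 3*u != 3))
Before j := 3*j + j + 8: x != 2*data[2] - 2 or (not (x = data[4*j + 9] - 8 and 3*u != 3))
The weakest precondition is x != 2*data[2] - 2 or (not (x = data[4*j + 9] - 8 and 3*u != 3)).
Check whether (2*data[2] != 7 or (not (data[4*j + 9] = 13 and 3*u != 3))) and x = 5 implies it.
Every state satisfying the precondition satisfies the weakest precondition: the implication holds.
Answer: valid


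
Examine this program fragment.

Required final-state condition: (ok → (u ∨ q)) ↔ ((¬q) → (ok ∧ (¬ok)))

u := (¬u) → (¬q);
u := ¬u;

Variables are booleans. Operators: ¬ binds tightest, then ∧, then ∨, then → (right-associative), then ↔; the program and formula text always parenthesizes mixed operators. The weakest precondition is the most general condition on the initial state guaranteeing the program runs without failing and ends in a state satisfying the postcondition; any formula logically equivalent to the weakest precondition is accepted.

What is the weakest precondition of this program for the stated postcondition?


Working backward. After the program, the postcondition (ok → (u ∨ q)) ↔ ((¬q) → (ok ∧ (¬ok))) must hold; in canonical form it is (ok → (u ∨ q)) ↔ q.
Before u := ¬u: (ok → ((¬u) ∨ q)) ↔ q
Before u := (¬u) → (¬q): (ok → ((¬((¬u) → (¬q))) ∨ q)) ↔ q
Answer: WP = (ok → ((¬((¬u) → (¬q))) ∨ q)) ↔ q


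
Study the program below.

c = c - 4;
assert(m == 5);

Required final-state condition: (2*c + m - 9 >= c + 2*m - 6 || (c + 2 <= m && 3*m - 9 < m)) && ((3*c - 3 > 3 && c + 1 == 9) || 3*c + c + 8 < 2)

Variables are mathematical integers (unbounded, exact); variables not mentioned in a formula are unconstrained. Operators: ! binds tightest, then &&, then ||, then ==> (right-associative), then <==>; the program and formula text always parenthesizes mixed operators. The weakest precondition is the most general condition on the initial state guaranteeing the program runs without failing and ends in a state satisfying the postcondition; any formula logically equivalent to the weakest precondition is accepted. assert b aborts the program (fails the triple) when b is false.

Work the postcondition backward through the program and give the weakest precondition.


Working backward. After the program, the postcondition (2*c + m - 9 >= c + 2*m - 6 || (c + 2 <= m && 3*m - 9 < m)) && ((3*c - 3 > 3 && c + 1 == 9) || 3*c + c + 8 < 2) must hold; in canonical form it is (c >= m + 3 || (c <= m - 2 && 2*m < 9)) && ((3*c > 6 && c == 8) || 4*c < -6).
Before assert m == 5: m == 5 && (c >= m + 3 || (c <= m - 2 && 2*m < 9)) && ((3*c > 6 && c == 8) || 4*c < -6)
Before c := c - 4: m == 5 && (c >= m + 7 || (c <= m + 2 && 2*m < 9)) && ((3*c > 18 && c == 12) || 4*c < 10)
Answer: WP = m == 5 && (c >= m + 7 || (c <= m + 2 && 2*m < 9)) && ((3*c > 18 && c == 12) || 4*c < 10)


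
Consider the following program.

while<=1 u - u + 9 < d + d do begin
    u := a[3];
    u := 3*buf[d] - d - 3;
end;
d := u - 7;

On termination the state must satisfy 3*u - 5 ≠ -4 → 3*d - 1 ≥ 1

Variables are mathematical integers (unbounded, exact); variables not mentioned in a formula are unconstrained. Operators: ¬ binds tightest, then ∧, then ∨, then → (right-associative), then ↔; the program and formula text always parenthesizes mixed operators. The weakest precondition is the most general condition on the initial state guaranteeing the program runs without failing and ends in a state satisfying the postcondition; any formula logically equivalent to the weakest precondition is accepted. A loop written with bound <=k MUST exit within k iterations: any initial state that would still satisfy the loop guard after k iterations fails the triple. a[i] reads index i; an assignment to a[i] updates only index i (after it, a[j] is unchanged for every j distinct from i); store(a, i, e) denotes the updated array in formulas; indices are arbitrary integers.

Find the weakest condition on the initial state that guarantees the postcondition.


Working backward. After the program, the postcondition 3*u - 5 ≠ -4 → 3*d - 1 ≥ 1 must hold; in canonical form it is 3*u ≠ 1 → 3*d ≥ 2.
Before d := u - 7: 3*u ≠ 1 → 3*u ≥ 23
Before the loop (bound <=1), unroll the exhaustion recursion (WP_0 = exit-now case; WP_j = one more guarded iteration, up to j = 1):
  WP_0: (¬(2*d > 9)) ∧ (3*u ≠ 1 → 3*u ≥ 23)
  WP_1: (2*d > 9 → ((¬(2*d > 9)) ∧ (9*buf[d] ≠ 3*d + 10 → 9*buf[d] ≥ 3*d + 32))) ∧ ((¬(2*d > 9)) → (3*u ≠ 1 → 3*u ≥ 23))
So before the loop: (2*d > 9 → ((¬(2*d > 9)) ∧ (9*buf[d] ≠ 3*d + 10 → 9*buf[d] ≥ 3*d + 32))) ∧ ((¬(2*d > 9)) → (3*u ≠ 1 → 3*u ≥ 23))
Answer: WP = (2*d > 9 → ((¬(2*d > 9)) ∧ (9*buf[d] ≠ 3*d + 10 → 9*buf[d] ≥ 3*d + 32))) ∧ ((¬(2*d > 9)) → (3*u ≠ 1 → 3*u ≥ 23))


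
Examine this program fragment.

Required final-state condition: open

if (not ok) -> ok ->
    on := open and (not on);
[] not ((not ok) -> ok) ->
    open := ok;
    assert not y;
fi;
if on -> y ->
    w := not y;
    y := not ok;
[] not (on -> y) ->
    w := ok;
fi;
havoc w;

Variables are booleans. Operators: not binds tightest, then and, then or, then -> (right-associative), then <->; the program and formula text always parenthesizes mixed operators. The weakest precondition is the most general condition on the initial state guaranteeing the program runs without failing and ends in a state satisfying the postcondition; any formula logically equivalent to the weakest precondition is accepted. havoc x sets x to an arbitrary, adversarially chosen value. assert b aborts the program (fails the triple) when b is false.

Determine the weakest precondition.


Working backward. After the program, open must hold.
Before havoc w: open
Then branch requires open; else branch requires open.
Before the if: ((on -> y) -> open) and ((not (on -> y)) -> open)
Then branch requires (((open and (not on)) -> y) -> open) and ((not ((open and (not on)) -> y)) -> open); else branch requires (not y) and ((on -> y) -> ok) and ((not (on -> y)) -> ok).
Before the if: (((not ok) -> ok) -> ((((open and (not on)) -> y) -> open) and ((not ((open and (not on)) -> y)) -> open))) and ((not ((not ok) -> ok)) -> ((not y) and ((on -> y) -> ok) and ((not (on -> y)) -> ok)))
Answer: WP = (((not ok) -> ok) -> ((((open and (not on)) -> y) -> open) and ((not ((open and (not on)) -> y)) -> open))) and ((not ((not ok) -> ok)) -> ((not y) and ((on -> y) -> ok) and ((not (on -> y)) -> ok)))


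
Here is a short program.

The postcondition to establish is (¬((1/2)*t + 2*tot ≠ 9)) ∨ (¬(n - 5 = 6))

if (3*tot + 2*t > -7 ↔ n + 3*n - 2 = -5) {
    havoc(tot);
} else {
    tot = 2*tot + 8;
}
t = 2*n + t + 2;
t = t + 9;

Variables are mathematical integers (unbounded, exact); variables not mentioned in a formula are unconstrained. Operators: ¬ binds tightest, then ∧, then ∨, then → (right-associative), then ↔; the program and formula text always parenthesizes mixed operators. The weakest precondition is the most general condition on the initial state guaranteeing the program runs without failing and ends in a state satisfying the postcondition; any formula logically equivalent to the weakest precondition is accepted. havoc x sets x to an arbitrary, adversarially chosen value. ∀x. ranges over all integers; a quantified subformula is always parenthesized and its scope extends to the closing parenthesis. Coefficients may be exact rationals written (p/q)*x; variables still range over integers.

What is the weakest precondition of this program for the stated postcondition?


Working backward. After the program, the postcondition (¬((1/2)*t + 2*tot ≠ 9)) ∨ (¬(n - 5 = 6)) must hold; in canonical form it is (¬((1/2)*t + 2*tot ≠ 9)) ∨ (¬(n = 11)).
Before t := t + 9: (¬((1/2)*t + 2*tot ≠ 9/2)) ∨ (¬(n = 11))
Before t := 2*n + t + 2: (¬(n + (1/2)*t + 2*tot ≠ 7/2)) ∨ (¬(n = 11))
Then branch requires ∀tot_1. ((¬(n + (1/2)*t + 2*tot_1 ≠ 7/2)) ∨ (¬(n = 11))); else branch requires (¬(n + (1/2)*t + 4*tot ≠ -25/2)) ∨ (¬(n = 11)).
Before the if: ((2*t + 3*tot > -7 ↔ 4*n = -3) → (∀tot_1. ((¬(n + (1/2)*t + 2*tot_1 ≠ 7/2)) ∨ (¬(n = 11))))) ∧ ((¬(2*t + 3*tot > -7 ↔ 4*n = -3)) → ((¬(n + (1/2)*t + 4*tot ≠ -25/2)) ∨ (¬(n = 11))))
Answer: WP = ((2*t + 3*tot > -7 ↔ 4*n = -3) → (∀tot_1. ((¬(n + (1/2)*t + 2*tot_1 ≠ 7/2)) ∨ (¬(n = 11))))) ∧ ((¬(2*t + 3*tot > -7 ↔ 4*n = -3)) → ((¬(n + (1/2)*t + 4*tot ≠ -25/2)) ∨ (¬(n = 11))))


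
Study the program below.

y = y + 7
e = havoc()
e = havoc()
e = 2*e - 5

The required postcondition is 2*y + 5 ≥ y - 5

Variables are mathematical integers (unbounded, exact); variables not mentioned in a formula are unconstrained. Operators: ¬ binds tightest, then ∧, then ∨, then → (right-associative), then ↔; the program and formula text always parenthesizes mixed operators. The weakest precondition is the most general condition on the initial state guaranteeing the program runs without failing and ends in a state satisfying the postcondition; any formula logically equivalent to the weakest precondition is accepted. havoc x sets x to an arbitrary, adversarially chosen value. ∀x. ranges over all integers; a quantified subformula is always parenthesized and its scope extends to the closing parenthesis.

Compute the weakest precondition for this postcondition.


Working backward. After the program, the postcondition 2*y + 5 ≥ y - 5 must hold; in canonical form it is y ≥ -10.
Before e := 2*e - 5: y ≥ -10
Before havoc e: y ≥ -10
Before havoc e: y ≥ -10
Before y := y + 7: y ≥ -17
Answer: WP = y ≥ -17


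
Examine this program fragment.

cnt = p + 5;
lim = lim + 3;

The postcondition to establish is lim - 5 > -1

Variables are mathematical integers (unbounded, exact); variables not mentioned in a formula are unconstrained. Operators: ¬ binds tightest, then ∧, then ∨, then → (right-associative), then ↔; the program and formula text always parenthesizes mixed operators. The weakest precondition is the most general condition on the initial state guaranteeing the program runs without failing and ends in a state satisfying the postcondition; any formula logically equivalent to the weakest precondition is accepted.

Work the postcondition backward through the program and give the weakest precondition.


Working backward. After the program, the postcondition lim - 5 > -1 must hold; in canonical form it is lim > 4.
Before lim := lim + 3: lim > 1
Before cnt := p + 5: lim > 1
Answer: WP = lim > 1


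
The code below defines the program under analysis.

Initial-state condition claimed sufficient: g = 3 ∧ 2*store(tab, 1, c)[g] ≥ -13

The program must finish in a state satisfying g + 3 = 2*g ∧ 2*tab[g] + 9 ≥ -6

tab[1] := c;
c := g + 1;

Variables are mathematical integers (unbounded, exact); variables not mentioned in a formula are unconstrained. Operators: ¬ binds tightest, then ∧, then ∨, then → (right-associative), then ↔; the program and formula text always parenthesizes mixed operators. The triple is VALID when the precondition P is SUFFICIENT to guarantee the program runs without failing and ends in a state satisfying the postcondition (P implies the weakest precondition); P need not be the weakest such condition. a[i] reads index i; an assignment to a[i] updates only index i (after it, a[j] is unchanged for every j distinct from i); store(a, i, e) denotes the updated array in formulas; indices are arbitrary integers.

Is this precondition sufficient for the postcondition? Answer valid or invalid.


Working backward. After the program, the postcondition g + 3 = 2*g ∧ 2*tab[g] + 9 ≥ -6 must hold; in canonical form it is g = 3 ∧ 2*tab[g] ≥ -15.
Before c := g + 1: g = 3 ∧ 2*tab[g] ≥ -15
Before tab[1] := c: g = 3 ∧ 2*store(tab, 1, c)[g] ≥ -15
The weakest precondition is g = 3 ∧ 2*store(tab, 1, c)[g] ≥ -15.
Check whether g = 3 ∧ 2*store(tab, 1, c)[g] ≥ -13 implies it.
Every state satisfying the precondition satisfies the weakest precondition: the implication holds.
Answer: valid


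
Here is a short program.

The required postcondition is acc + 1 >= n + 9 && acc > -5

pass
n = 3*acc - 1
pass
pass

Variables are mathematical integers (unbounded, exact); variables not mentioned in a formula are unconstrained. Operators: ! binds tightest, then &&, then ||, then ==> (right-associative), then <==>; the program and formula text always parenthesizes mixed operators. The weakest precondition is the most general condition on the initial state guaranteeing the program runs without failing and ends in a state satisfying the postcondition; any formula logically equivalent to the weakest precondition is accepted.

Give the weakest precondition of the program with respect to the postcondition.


Working backward. After the program, the postcondition acc + 1 >= n + 9 && acc > -5 must hold; in canonical form it is acc >= n + 8 && acc > -5.
Before skip: acc >= n + 8 && acc > -5
Before skip: acc >= n + 8 && acc > -5
Before n := 3*acc - 1: 2*acc <= -7 && acc > -5
Before skip: 2*acc <= -7 && acc > -5
Answer: WP = 2*acc <= -7 && acc > -5


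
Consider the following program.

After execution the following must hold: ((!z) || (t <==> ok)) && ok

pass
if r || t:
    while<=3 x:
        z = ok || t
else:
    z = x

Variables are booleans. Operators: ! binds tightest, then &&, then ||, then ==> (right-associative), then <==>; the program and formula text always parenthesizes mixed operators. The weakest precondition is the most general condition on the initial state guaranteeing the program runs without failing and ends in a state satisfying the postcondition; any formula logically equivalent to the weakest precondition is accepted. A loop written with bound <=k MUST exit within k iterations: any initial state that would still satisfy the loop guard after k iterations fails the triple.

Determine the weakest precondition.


Working backward. After the program, ((!z) || (t <==> ok)) && ok must hold.
Then branch requires (x ==> ((x ==> ((x ==> ((!x) && ((!(ok || t)) || (t <==> ok)) && ok)) && ((!x) ==> (((!(ok || t)) || (t <==> ok)) && ok)))) && ((!x) ==> (((!(ok || t)) || (t <==> ok)) && ok)))) && ((!x) ==> (((!z) || (t <==> ok)) && ok)); else branch requires ((!x) || (t <==> ok)) && ok.
Before the if: ((r || t) ==> ((x ==> ((x ==> ((x ==> ((!x) && ((!(ok || t)) || (t <==> ok)) && ok)) && ((!x) ==> (((!(ok || t)) || (t <==> ok)) && ok)))) && ((!x) ==> (((!(ok || t)) || (t <==> ok)) && ok)))) && ((!x) ==> (((!z) || (t <==> ok)) && ok)))) && ((!(r || t)) ==> (((!x) || (t <==> ok)) && ok))
Before skip: ((r || t) ==> ((x ==> ((x ==> ((x ==> ((!x) && ((!(ok || t)) || (t <==> ok)) && ok)) && ((!x) ==> (((!(ok || t)) || (t <==> ok)) && ok)))) && ((!x) ==> (((!(ok || t)) || (t <==> ok)) && ok)))) && ((!x) ==> (((!z) || (t <==> ok)) && ok)))) && ((!(r || t)) ==> (((!x) || (t <==> ok)) && ok))
Answer: WP = ((r || t) ==> ((x ==> ((x ==> ((x ==> ((!x) && ((!(ok || t)) || (t <==> ok)) && ok)) && ((!x) ==> (((!(ok || t)) || (t <==> ok)) && ok)))) && ((!x) ==> (((!(ok || t)) || (t <==> ok)) && ok)))) && ((!x) ==> (((!z) || (t <==> ok)) && ok)))) && ((!(r || t)) ==> (((!x) || (t <==> ok)) && ok))


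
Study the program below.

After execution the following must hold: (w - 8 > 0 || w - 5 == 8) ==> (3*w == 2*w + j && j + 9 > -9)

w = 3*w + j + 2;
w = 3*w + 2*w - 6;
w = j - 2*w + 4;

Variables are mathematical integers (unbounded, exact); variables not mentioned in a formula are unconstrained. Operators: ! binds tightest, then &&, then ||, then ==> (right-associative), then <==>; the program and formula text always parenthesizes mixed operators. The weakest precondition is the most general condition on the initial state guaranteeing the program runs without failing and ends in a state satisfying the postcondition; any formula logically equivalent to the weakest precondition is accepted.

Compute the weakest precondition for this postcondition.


Working backward. After the program, the postcondition (w - 8 > 0 || w - 5 == 8) ==> (3*w == 2*w + j && j + 9 > -9) must hold; in canonical form it is (w > 8 || w == 13) ==> (w == j && j > -18).
Before w := j - 2*w + 4: (j > 2*w + 4 || j == 2*w + 9) ==> (2*w == 4 && j > -18)
Before w := 3*w + 2*w - 6: (j > 10*w - 8 || j == 10*w - 3) ==> (10*w == 16 && j > -18)
Before w := 3*w + j + 2: (9*j + 30*w < -12 || 9*j + 30*w == -17) ==> (10*j + 30*w == -4 && j > -18)
Answer: WP = (9*j + 30*w < -12 || 9*j + 30*w == -17) ==> (10*j + 30*w == -4 && j > -18)


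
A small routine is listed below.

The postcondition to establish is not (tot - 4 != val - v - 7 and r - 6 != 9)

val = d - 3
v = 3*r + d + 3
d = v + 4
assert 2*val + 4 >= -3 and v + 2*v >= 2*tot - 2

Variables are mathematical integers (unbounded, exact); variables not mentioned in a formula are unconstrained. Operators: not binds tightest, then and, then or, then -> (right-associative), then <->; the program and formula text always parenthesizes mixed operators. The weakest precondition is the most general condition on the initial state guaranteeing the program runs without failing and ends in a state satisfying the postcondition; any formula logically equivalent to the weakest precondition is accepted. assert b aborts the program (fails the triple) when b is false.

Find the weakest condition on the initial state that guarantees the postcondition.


Working backward. After the program, the postcondition not (tot - 4 != val - v - 7 and r - 6 != 9) must hold; in canonical form it is not (tot + v != val - 3 and r != 15).
Before assert 2*val + 4 >= -3 and v + 2*v >= 2*tot - 2: 2*val >= -7 and 3*v >= 2*tot - 2 and (not (tot + v != val - 3 and r != 15))
Before d := v + 4: 2*val >= -7 and 3*v >= 2*tot - 2 and (not (tot + v != val - 3 and r != 15))
Before v := 3*r + d + 3: 2*val >= -7 and 3*d + 9*r >= 2*tot - 11 and (not (d + 3*r + tot != val - 6 and r != 15))
Before val := d - 3: 2*d >= -1 and 3*d + 9*r >= 2*tot - 11 and (not (3*r + tot != -9 and r != 15))
Answer: WP = 2*d >= -1 and 3*d + 9*r >= 2*tot - 11 and (not (3*r + tot != -9 and r != 15))


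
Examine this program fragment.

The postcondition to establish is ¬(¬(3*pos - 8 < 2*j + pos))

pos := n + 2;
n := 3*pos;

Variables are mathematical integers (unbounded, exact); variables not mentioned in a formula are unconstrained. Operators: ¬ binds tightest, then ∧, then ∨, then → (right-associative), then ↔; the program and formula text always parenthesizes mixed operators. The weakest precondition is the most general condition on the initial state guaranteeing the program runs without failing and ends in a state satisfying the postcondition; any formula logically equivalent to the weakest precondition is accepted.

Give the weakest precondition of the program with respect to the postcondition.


Working backward. After the program, the postcondition ¬(¬(3*pos - 8 < 2*j + pos)) must hold; in canonical form it is 2*pos < 2*j + 8.
Before n := 3*pos: 2*pos < 2*j + 8
Before pos := n + 2: 2*n < 2*j + 4
Answer: WP = 2*n < 2*j + 4


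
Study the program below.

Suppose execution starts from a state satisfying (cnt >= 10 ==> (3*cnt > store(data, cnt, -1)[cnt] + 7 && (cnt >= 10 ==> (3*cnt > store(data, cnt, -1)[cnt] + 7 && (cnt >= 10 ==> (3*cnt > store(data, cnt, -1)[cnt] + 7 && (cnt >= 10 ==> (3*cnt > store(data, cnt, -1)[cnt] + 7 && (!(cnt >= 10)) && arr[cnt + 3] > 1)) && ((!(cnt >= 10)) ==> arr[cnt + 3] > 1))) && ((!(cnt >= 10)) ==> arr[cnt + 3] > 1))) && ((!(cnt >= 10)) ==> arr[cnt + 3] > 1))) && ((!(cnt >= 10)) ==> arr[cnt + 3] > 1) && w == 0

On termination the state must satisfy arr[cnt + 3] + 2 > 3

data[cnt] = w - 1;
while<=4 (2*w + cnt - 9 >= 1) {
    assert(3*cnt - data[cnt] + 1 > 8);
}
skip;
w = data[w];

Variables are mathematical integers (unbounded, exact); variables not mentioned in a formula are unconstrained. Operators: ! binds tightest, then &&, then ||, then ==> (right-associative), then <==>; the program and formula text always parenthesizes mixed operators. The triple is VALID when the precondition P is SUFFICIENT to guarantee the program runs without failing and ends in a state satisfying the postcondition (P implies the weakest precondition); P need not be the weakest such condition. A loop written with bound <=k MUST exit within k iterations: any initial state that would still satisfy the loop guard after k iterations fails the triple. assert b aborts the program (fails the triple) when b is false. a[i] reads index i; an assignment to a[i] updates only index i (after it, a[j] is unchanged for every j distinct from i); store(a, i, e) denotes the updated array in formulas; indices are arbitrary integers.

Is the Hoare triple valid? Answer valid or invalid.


Working backward. After the program, the postcondition arr[cnt + 3] + 2 > 3 must hold; in canonical form it is arr[cnt + 3] > 1.
Before w := data[w]: arr[cnt + 3] > 1
Before skip: arr[cnt + 3] > 1
Before the loop (bound <=4), unroll the exhaustion recursion (WP_0 = exit-now case; WP_j = one more guarded iteration, up to j = 4):
  WP_0: (!(cnt + 2*w >= 10)) && arr[cnt + 3] > 1
  WP_1: (cnt + 2*w >= 10 ==> (3*cnt > data[cnt] + 7 && (!(cnt + 2*w >= 10)) && arr[cnt + 3] > 1)) && ((!(cnt + 2*w >= 10)) ==> arr[cnt + 3] > 1)
  WP_2: (cnt + 2*w >= 10 ==> (3*cnt > data[cnt] + 7 && (cnt + 2*w >= 10 ==> (3*cnt > data[cnt] + 7 && (!(cnt + 2*w >= 10)) && arr[cnt + 3] > 1)) && ((!(cnt + 2*w >= 10)) ==> arr[cnt + 3] > 1))) && ((!(cnt + 2*w >= 10)) ==> arr[cnt + 3] > 1)
  WP_3: (cnt + 2*w >= 10 ==> (3*cnt > data[cnt] + 7 && (cnt + 2*w >= 10 ==> (3*cnt > data[cnt] + 7 && (cnt + 2*w >= 10 ==> (3*cnt > data[cnt] + 7 && (!(cnt + 2*w >= 10)) && arr[cnt + 3] > 1)) && ((!(cnt + 2*w >= 10)) ==> arr[cnt + 3] > 1))) && ((!(cnt + 2*w >= 10)) ==> arr[cnt + 3] > 1))) && ((!(cnt + 2*w >= 10)) ==> arr[cnt + 3] > 1)
  WP_4: (cnt + 2*w >= 10 ==> (3*cnt > data[cnt] + 7 && (cnt + 2*w >= 10 ==> (3*cnt > data[cnt] + 7 && (cnt + 2*w >= 10 ==> (3*cnt > data[cnt] + 7 && (cnt + 2*w >= 10 ==> (3*cnt > data[cnt] + 7 && (!(cnt + 2*w >= 10)) && arr[cnt + 3] > 1)) && ((!(cnt + 2*w >= 10)) ==> arr[cnt + 3] > 1))) && ((!(cnt + 2*w >= 10)) ==> arr[cnt + 3] > 1))) && ((!(cnt + 2*w >= 10)) ==> arr[cnt + 3] > 1))) && ((!(cnt + 2*w >= 10)) ==> arr[cnt + 3] > 1)
So before the loop: (cnt + 2*w >= 10 ==> (3*cnt > data[cnt] + 7 && (cnt + 2*w >= 10 ==> (3*cnt > data[cnt] + 7 && (cnt + 2*w >= 10 ==> (3*cnt > data[cnt] + 7 && (cnt + 2*w >= 10 ==> (3*cnt > data[cnt] + 7 && (!(cnt + 2*w >= 10)) && arr[cnt + 3] > 1)) && ((!(cnt + 2*w >= 10)) ==> arr[cnt + 3] > 1))) && ((!(cnt + 2*w >= 10)) ==> arr[cnt + 3] > 1))) && ((!(cnt + 2*w >= 10)) ==> arr[cnt + 3] > 1))) && ((!(cnt + 2*w >= 10)) ==> arr[cnt + 3] > 1)
Before data[cnt] := w - 1: (cnt + 2*w >= 10 ==> (3*cnt > store(data, cnt, w - 1)[cnt] + 7 && (cnt + 2*w >= 10 ==> (3*cnt > store(data, cnt, w - 1)[cnt] + 7 && (cnt + 2*w >= 10 ==> (3*cnt > store(data, cnt, w - 1)[cnt] + 7 && (cnt + 2*w >= 10 ==> (3*cnt > store(data, cnt, w - 1)[cnt] + 7 && (!(cnt + 2*w >= 10)) && arr[cnt + 3] > 1)) && ((!(cnt + 2*w >= 10)) ==> arr[cnt + 3] > 1))) && ((!(cnt + 2*w >= 10)) ==> arr[cnt + 3] > 1))) && ((!(cnt + 2*w >= 10)) ==> arr[cnt + 3] > 1))) && ((!(cnt + 2*w >= 10)) ==> arr[cnt + 3] > 1)
The weakest precondition is (cnt + 2*w >= 10 ==> (3*cnt > store(data, cnt, w - 1)[cnt] + 7 && (cnt + 2*w >= 10 ==> (3*cnt > store(data, cnt, w - 1)[cnt] + 7 && (cnt + 2*w >= 10 ==> (3*cnt > store(data, cnt, w - 1)[cnt] + 7 && (cnt + 2*w >= 10 ==> (3*cnt > store(data, cnt, w - 1)[cnt] + 7 && (!(cnt + 2*w >= 10)) && arr[cnt + 3] > 1)) && ((!(cnt + 2*w >= 10)) ==> arr[cnt + 3] > 1))) && ((!(cnt + 2*w >= 10)) ==> arr[cnt + 3] > 1))) && ((!(cnt + 2*w >= 10)) ==> arr[cnt + 3] > 1))) && ((!(cnt + 2*w >= 10)) ==> arr[cnt + 3] > 1).
Check whether (cnt >= 10 ==> (3*cnt > store(data, cnt, -1)[cnt] + 7 && (cnt >= 10 ==> (3*cnt > store(data, cnt, -1)[cnt] + 7 && (cnt >= 10 ==> (3*cnt > store(data, cnt, -1)[cnt] + 7 && (cnt >= 10 ==> (3*cnt > store(data, cnt, -1)[cnt] + 7 && (!(cnt >= 10)) && arr[cnt + 3] > 1)) && ((!(cnt >= 10)) ==> arr[cnt + 3] > 1))) && ((!(cnt >= 10)) ==> arr[cnt + 3] > 1))) && ((!(cnt >= 10)) ==> arr[cnt + 3] > 1))) && ((!(cnt >= 10)) ==> arr[cnt + 3] > 1) && w == 0 implies it.
Every state satisfying the precondition satisfies the weakest precondition: the implication holds.
Answer: valid


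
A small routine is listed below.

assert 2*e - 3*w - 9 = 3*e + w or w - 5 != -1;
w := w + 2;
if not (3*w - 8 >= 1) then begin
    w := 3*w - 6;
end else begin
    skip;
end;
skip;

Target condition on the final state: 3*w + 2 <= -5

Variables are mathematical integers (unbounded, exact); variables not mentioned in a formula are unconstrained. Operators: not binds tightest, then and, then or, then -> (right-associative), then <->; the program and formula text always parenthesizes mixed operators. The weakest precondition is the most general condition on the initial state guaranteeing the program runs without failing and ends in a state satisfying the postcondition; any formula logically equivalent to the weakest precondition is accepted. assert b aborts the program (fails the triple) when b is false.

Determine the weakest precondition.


Working backward. After the program, the postcondition 3*w + 2 <= -5 must hold; in canonical form it is 3*w <= -7.
Before skip: 3*w <= -7
Then branch requires 9*w <= 11; else branch requires 3*w <= -7.
Before the if: ((not (3*w >= 9)) -> 9*w <= 11) and (3*w >= 9 -> 3*w <= -7)
Before w := w + 2: ((not (3*w >= 3)) -> 9*w <= -7) and (3*w >= 3 -> 3*w <= -13)
Before assert 2*e - 3*w - 9 = 3*e + w or w - 5 != -1: (e + 4*w = -9 or w != 4) and ((not (3*w >= 3)) -> 9*w <= -7) and (3*w >= 3 -> 3*w <= -13)
Answer: WP = (e + 4*w = -9 or w != 4) and ((not (3*w >= 3)) -> 9*w <= -7) and (3*w >= 3 -> 3*w <= -13)
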